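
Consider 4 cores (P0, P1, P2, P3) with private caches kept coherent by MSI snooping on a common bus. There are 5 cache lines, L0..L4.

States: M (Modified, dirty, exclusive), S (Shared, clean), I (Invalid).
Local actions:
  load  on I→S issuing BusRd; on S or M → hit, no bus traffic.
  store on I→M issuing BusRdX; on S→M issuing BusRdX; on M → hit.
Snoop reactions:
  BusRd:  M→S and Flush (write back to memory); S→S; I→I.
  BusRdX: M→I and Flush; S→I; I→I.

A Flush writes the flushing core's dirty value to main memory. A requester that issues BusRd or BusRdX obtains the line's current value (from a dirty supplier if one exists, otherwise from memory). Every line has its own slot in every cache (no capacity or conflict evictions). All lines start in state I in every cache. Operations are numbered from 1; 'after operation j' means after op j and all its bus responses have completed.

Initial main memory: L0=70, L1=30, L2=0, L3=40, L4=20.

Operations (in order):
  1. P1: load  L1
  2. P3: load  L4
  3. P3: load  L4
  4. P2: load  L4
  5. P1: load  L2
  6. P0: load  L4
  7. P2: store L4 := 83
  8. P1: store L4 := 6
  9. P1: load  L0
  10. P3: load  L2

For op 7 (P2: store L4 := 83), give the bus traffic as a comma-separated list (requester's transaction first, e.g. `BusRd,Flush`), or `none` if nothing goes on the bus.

  op1 P1: load  L1 → I/S/I/I on L1; bus BusRd; mem=30
  op2 P3: load  L4 → I/I/I/S on L4; bus BusRd; mem=20
  op3 P3: load  L4 → I/I/I/S on L4; bus (none); mem=20
  op4 P2: load  L4 → I/I/S/S on L4; bus BusRd; mem=20
  op5 P1: load  L2 → I/S/I/I on L2; bus BusRd; mem=0
  op6 P0: load  L4 → S/I/S/S on L4; bus BusRd; mem=20
  op7 P2: store L4 := 83 → I/I/M/I on L4; bus BusRdX; mem=20
  op8 P1: store L4 := 6 → I/M/I/I on L4; bus BusRdX Flush; mem=83
  op9 P1: load  L0 → I/S/I/I on L0; bus BusRd; mem=70
  op10 P3: load  L2 → I/S/I/S on L2; bus BusRd; mem=0

bus = BusRdX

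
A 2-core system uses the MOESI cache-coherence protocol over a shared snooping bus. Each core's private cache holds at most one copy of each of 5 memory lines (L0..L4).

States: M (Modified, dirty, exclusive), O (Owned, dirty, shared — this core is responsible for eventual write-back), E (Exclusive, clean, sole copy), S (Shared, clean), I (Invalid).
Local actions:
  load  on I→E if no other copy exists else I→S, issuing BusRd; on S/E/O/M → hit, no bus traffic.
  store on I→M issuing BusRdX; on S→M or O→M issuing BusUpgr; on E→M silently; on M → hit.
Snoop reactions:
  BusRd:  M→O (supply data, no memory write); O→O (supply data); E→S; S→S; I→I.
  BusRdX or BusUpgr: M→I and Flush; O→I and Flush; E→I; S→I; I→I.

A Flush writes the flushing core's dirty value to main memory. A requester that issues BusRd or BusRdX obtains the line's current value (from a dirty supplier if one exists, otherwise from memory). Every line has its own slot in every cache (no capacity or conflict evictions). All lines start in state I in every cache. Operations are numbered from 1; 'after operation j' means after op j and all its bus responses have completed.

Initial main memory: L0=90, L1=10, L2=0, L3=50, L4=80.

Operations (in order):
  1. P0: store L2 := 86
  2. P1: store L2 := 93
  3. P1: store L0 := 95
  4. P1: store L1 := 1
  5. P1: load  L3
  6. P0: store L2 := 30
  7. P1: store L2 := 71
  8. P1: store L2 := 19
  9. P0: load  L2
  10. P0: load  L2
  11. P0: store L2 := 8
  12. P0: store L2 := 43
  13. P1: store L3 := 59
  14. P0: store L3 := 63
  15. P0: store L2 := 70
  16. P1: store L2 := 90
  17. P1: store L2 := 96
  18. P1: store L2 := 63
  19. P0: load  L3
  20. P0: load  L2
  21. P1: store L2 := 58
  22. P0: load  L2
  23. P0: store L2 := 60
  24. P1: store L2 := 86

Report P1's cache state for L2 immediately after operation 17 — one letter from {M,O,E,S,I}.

step 1: P0: store L2 := 86  ⟶  MI  (L2)  txn=BusRdX  M[L2]=0
step 2: P1: store L2 := 93  ⟶  IM  (L2)  txn=BusRdX+Flush  M[L2]=86
step 3: P1: store L0 := 95  ⟶  IM  (L0)  txn=BusRdX  M[L0]=90
step 4: P1: store L1 := 1  ⟶  IM  (L1)  txn=BusRdX  M[L1]=10
step 5: P1: load  L3  ⟶  IE  (L3)  txn=BusRd  M[L3]=50
step 6: P0: store L2 := 30  ⟶  MI  (L2)  txn=BusRdX+Flush  M[L2]=93
step 7: P1: store L2 := 71  ⟶  IM  (L2)  txn=BusRdX+Flush  M[L2]=30
step 8: P1: store L2 := 19  ⟶  IM  (L2)  txn=∅  M[L2]=30
step 9: P0: load  L2  ⟶  SO  (L2)  txn=BusRd  M[L2]=30
step 10: P0: load  L2  ⟶  SO  (L2)  txn=∅  M[L2]=30
step 11: P0: store L2 := 8  ⟶  MI  (L2)  txn=BusUpgr+Flush  M[L2]=19
step 12: P0: store L2 := 43  ⟶  MI  (L2)  txn=∅  M[L2]=19
step 13: P1: store L3 := 59  ⟶  IM  (L3)  txn=∅  M[L3]=50
step 14: P0: store L3 := 63  ⟶  MI  (L3)  txn=BusRdX+Flush  M[L3]=59
step 15: P0: store L2 := 70  ⟶  MI  (L2)  txn=∅  M[L2]=19
step 16: P1: store L2 := 90  ⟶  IM  (L2)  txn=BusRdX+Flush  M[L2]=70
step 17: P1: store L2 := 96  ⟶  IM  (L2)  txn=∅  M[L2]=70
step 18: P1: store L2 := 63  ⟶  IM  (L2)  txn=∅  M[L2]=70
step 19: P0: load  L3  ⟶  MI  (L3)  txn=∅  M[L3]=59
step 20: P0: load  L2  ⟶  SO  (L2)  txn=BusRd  M[L2]=70
step 21: P1: store L2 := 58  ⟶  IM  (L2)  txn=BusUpgr  M[L2]=70
step 22: P0: load  L2  ⟶  SO  (L2)  txn=BusRd  M[L2]=70
step 23: P0: store L2 := 60  ⟶  MI  (L2)  txn=BusUpgr+Flush  M[L2]=58
step 24: P1: store L2 := 86  ⟶  IM  (L2)  txn=BusRdX+Flush  M[L2]=60

state = M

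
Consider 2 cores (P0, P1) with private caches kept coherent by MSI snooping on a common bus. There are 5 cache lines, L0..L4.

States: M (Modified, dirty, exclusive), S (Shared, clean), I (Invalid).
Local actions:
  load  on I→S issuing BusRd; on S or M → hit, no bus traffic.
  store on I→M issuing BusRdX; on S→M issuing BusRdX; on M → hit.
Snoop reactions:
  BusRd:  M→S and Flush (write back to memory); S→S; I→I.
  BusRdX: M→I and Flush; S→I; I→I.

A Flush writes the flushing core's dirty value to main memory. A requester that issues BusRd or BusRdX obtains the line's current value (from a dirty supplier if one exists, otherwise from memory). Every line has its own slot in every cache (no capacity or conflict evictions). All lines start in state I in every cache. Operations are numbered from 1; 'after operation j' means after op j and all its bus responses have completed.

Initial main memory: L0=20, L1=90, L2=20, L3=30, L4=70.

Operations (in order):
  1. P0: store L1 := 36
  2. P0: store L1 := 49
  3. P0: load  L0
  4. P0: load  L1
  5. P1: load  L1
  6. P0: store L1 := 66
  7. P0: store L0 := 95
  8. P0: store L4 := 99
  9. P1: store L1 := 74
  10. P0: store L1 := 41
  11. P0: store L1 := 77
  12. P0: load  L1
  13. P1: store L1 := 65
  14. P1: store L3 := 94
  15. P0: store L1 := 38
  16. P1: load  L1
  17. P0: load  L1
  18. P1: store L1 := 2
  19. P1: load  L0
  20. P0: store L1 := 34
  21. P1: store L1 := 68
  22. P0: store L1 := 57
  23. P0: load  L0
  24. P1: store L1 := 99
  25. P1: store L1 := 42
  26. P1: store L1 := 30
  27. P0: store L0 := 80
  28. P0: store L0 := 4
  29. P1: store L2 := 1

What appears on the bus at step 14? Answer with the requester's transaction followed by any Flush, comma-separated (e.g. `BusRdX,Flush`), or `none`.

bus = BusRdX

step 1: P0: store L1 := 36  ⟶  MI  (L1)  txn=BusRdX  M[L1]=90
step 2: P0: store L1 := 49  ⟶  MI  (L1)  txn=∅  M[L1]=90
step 3: P0: load  L0  ⟶  SI  (L0)  txn=BusRd  M[L0]=20
step 4: P0: load  L1  ⟶  MI  (L1)  txn=∅  M[L1]=90
step 5: P1: load  L1  ⟶  SS  (L1)  txn=BusRd+Flush  M[L1]=49
step 6: P0: store L1 := 66  ⟶  MI  (L1)  txn=BusRdX  M[L1]=49
step 7: P0: store L0 := 95  ⟶  MI  (L0)  txn=BusRdX  M[L0]=20
step 8: P0: store L4 := 99  ⟶  MI  (L4)  txn=BusRdX  M[L4]=70
step 9: P1: store L1 := 74  ⟶  IM  (L1)  txn=BusRdX+Flush  M[L1]=66
step 10: P0: store L1 := 41  ⟶  MI  (L1)  txn=BusRdX+Flush  M[L1]=74
step 11: P0: store L1 := 77  ⟶  MI  (L1)  txn=∅  M[L1]=74
step 12: P0: load  L1  ⟶  MI  (L1)  txn=∅  M[L1]=74
step 13: P1: store L1 := 65  ⟶  IM  (L1)  txn=BusRdX+Flush  M[L1]=77
step 14: P1: store L3 := 94  ⟶  IM  (L3)  txn=BusRdX  M[L3]=30
step 15: P0: store L1 := 38  ⟶  MI  (L1)  txn=BusRdX+Flush  M[L1]=65
step 16: P1: load  L1  ⟶  SS  (L1)  txn=BusRd+Flush  M[L1]=38
step 17: P0: load  L1  ⟶  SS  (L1)  txn=∅  M[L1]=38
step 18: P1: store L1 := 2  ⟶  IM  (L1)  txn=BusRdX  M[L1]=38
step 19: P1: load  L0  ⟶  SS  (L0)  txn=BusRd+Flush  M[L0]=95
step 20: P0: store L1 := 34  ⟶  MI  (L1)  txn=BusRdX+Flush  M[L1]=2
step 21: P1: store L1 := 68  ⟶  IM  (L1)  txn=BusRdX+Flush  M[L1]=34
step 22: P0: store L1 := 57  ⟶  MI  (L1)  txn=BusRdX+Flush  M[L1]=68
step 23: P0: load  L0  ⟶  SS  (L0)  txn=∅  M[L0]=95
step 24: P1: store L1 := 99  ⟶  IM  (L1)  txn=BusRdX+Flush  M[L1]=57
step 25: P1: store L1 := 42  ⟶  IM  (L1)  txn=∅  M[L1]=57
step 26: P1: store L1 := 30  ⟶  IM  (L1)  txn=∅  M[L1]=57
step 27: P0: store L0 := 80  ⟶  MI  (L0)  txn=BusRdX  M[L0]=95
step 28: P0: store L0 := 4  ⟶  MI  (L0)  txn=∅  M[L0]=95
step 29: P1: store L2 := 1  ⟶  IM  (L2)  txn=BusRdX  M[L2]=20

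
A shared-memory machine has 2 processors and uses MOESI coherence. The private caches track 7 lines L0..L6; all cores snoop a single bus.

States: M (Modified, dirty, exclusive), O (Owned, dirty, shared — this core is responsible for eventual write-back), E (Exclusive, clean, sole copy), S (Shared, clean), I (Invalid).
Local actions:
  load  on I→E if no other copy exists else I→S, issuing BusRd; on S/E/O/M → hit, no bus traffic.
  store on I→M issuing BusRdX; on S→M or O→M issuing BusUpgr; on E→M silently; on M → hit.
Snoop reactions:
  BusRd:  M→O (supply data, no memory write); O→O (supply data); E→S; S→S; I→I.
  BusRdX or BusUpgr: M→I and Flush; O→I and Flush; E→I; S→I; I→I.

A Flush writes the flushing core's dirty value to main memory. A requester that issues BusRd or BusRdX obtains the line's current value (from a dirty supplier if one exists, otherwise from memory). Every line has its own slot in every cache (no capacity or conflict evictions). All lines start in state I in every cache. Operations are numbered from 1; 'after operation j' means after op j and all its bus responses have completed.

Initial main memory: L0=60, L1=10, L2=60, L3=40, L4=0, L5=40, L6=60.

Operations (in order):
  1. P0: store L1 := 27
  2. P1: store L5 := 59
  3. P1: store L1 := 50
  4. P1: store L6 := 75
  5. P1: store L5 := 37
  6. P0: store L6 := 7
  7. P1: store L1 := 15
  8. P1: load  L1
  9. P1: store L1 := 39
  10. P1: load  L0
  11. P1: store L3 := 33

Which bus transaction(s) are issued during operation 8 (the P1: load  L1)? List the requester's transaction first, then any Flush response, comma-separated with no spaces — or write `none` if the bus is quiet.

bus = none

step 1: P0: store L1 := 27  ⟶  MI  (L1)  txn=BusRdX  M[L1]=10
step 2: P1: store L5 := 59  ⟶  IM  (L5)  txn=BusRdX  M[L5]=40
step 3: P1: store L1 := 50  ⟶  IM  (L1)  txn=BusRdX+Flush  M[L1]=27
step 4: P1: store L6 := 75  ⟶  IM  (L6)  txn=BusRdX  M[L6]=60
step 5: P1: store L5 := 37  ⟶  IM  (L5)  txn=∅  M[L5]=40
step 6: P0: store L6 := 7  ⟶  MI  (L6)  txn=BusRdX+Flush  M[L6]=75
step 7: P1: store L1 := 15  ⟶  IM  (L1)  txn=∅  M[L1]=27
step 8: P1: load  L1  ⟶  IM  (L1)  txn=∅  M[L1]=27
step 9: P1: store L1 := 39  ⟶  IM  (L1)  txn=∅  M[L1]=27
step 10: P1: load  L0  ⟶  IE  (L0)  txn=BusRd  M[L0]=60
step 11: P1: store L3 := 33  ⟶  IM  (L3)  txn=BusRdX  M[L3]=40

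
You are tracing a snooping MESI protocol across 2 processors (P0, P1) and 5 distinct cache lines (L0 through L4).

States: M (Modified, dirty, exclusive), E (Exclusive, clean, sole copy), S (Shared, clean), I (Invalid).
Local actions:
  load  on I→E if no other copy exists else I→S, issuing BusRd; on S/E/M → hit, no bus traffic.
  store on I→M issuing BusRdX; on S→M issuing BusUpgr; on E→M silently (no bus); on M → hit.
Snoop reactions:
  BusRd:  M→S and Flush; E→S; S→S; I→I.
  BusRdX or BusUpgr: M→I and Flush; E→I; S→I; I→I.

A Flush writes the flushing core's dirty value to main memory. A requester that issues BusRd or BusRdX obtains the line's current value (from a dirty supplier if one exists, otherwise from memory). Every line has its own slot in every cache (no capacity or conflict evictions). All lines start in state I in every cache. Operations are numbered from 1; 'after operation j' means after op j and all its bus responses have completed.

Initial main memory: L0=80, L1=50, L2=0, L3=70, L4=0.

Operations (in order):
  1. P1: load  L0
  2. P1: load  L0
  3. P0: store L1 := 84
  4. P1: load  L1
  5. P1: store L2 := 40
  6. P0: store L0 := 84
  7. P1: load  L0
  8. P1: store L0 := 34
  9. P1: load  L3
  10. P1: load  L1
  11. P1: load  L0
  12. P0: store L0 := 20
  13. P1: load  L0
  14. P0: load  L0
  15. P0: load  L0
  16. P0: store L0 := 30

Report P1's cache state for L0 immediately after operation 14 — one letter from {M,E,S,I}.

state = S

1. P1: load  L0  bus=[BusRd]  L0: P0=I P1=E  mem[L0]=80
2. P1: load  L0  bus=[-]  L0: P0=I P1=E  mem[L0]=80
3. P0: store L1 := 84  bus=[BusRdX]  L1: P0=M P1=I  mem[L1]=50
4. P1: load  L1  bus=[BusRd,Flush]  L1: P0=S P1=S  mem[L1]=84
5. P1: store L2 := 40  bus=[BusRdX]  L2: P0=I P1=M  mem[L2]=0
6. P0: store L0 := 84  bus=[BusRdX]  L0: P0=M P1=I  mem[L0]=80
7. P1: load  L0  bus=[BusRd,Flush]  L0: P0=S P1=S  mem[L0]=84
8. P1: store L0 := 34  bus=[BusUpgr]  L0: P0=I P1=M  mem[L0]=84
9. P1: load  L3  bus=[BusRd]  L3: P0=I P1=E  mem[L3]=70
10. P1: load  L1  bus=[-]  L1: P0=S P1=S  mem[L1]=84
11. P1: load  L0  bus=[-]  L0: P0=I P1=M  mem[L0]=84
12. P0: store L0 := 20  bus=[BusRdX,Flush]  L0: P0=M P1=I  mem[L0]=34
13. P1: load  L0  bus=[BusRd,Flush]  L0: P0=S P1=S  mem[L0]=20
14. P0: load  L0  bus=[-]  L0: P0=S P1=S  mem[L0]=20
15. P0: load  L0  bus=[-]  L0: P0=S P1=S  mem[L0]=20
16. P0: store L0 := 30  bus=[BusUpgr]  L0: P0=M P1=I  mem[L0]=20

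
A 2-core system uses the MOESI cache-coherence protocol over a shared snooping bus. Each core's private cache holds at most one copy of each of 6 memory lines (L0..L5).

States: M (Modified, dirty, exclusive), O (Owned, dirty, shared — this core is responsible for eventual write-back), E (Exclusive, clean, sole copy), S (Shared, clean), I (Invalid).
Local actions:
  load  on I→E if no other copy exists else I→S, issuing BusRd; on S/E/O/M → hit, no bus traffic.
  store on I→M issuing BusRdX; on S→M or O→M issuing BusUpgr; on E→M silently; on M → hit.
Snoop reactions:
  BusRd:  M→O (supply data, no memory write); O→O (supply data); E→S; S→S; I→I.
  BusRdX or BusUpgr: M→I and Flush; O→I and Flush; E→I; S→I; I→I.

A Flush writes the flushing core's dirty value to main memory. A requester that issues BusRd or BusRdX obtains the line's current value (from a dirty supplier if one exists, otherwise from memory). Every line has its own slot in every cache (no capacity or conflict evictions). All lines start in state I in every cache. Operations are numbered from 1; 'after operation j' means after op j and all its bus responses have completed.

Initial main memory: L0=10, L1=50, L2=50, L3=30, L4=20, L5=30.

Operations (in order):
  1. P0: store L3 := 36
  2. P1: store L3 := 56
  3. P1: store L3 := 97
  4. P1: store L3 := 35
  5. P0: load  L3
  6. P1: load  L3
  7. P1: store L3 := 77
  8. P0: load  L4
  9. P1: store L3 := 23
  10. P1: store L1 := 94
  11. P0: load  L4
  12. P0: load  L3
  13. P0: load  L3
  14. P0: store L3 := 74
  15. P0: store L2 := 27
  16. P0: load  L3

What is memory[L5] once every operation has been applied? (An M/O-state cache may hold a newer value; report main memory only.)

step 1: P0: store L3 := 36  ⟶  MI  (L3)  txn=BusRdX  M[L3]=30
step 2: P1: store L3 := 56  ⟶  IM  (L3)  txn=BusRdX+Flush  M[L3]=36
step 3: P1: store L3 := 97  ⟶  IM  (L3)  txn=∅  M[L3]=36
step 4: P1: store L3 := 35  ⟶  IM  (L3)  txn=∅  M[L3]=36
step 5: P0: load  L3  ⟶  SO  (L3)  txn=BusRd  M[L3]=36
step 6: P1: load  L3  ⟶  SO  (L3)  txn=∅  M[L3]=36
step 7: P1: store L3 := 77  ⟶  IM  (L3)  txn=BusUpgr  M[L3]=36
step 8: P0: load  L4  ⟶  EI  (L4)  txn=BusRd  M[L4]=20
step 9: P1: store L3 := 23  ⟶  IM  (L3)  txn=∅  M[L3]=36
step 10: P1: store L1 := 94  ⟶  IM  (L1)  txn=BusRdX  M[L1]=50
step 11: P0: load  L4  ⟶  EI  (L4)  txn=∅  M[L4]=20
step 12: P0: load  L3  ⟶  SO  (L3)  txn=BusRd  M[L3]=36
step 13: P0: load  L3  ⟶  SO  (L3)  txn=∅  M[L3]=36
step 14: P0: store L3 := 74  ⟶  MI  (L3)  txn=BusUpgr+Flush  M[L3]=23
step 15: P0: store L2 := 27  ⟶  MI  (L2)  txn=BusRdX  M[L2]=50
step 16: P0: load  L3  ⟶  MI  (L3)  txn=∅  M[L3]=23

memory[L5] = 30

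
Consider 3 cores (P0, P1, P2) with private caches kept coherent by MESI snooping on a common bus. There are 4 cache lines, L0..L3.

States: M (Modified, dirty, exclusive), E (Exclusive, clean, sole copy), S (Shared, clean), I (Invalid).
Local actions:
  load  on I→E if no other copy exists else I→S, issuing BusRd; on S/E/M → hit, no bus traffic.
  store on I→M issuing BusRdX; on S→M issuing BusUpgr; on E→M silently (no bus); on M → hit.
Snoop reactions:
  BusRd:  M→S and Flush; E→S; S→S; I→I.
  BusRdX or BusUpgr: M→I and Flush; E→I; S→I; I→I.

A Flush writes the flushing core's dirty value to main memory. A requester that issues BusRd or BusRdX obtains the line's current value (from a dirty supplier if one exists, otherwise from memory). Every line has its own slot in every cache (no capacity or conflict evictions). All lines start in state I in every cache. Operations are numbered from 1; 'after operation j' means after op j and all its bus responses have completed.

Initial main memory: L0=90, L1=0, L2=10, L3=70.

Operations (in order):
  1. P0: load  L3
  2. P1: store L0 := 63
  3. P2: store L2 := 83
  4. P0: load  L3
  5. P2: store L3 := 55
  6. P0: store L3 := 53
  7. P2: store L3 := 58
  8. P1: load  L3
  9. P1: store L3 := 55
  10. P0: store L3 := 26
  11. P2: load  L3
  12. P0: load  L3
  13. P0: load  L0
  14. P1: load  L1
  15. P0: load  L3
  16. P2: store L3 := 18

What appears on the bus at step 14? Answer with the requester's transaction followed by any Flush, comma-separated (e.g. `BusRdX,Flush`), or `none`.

  op1 P0: load  L3 → E/I/I on L3; bus BusRd; mem=70
  op2 P1: store L0 := 63 → I/M/I on L0; bus BusRdX; mem=90
  op3 P2: store L2 := 83 → I/I/M on L2; bus BusRdX; mem=10
  op4 P0: load  L3 → E/I/I on L3; bus (none); mem=70
  op5 P2: store L3 := 55 → I/I/M on L3; bus BusRdX; mem=70
  op6 P0: store L3 := 53 → M/I/I on L3; bus BusRdX Flush; mem=55
  op7 P2: store L3 := 58 → I/I/M on L3; bus BusRdX Flush; mem=53
  op8 P1: load  L3 → I/S/S on L3; bus BusRd Flush; mem=58
  op9 P1: store L3 := 55 → I/M/I on L3; bus BusUpgr; mem=58
  op10 P0: store L3 := 26 → M/I/I on L3; bus BusRdX Flush; mem=55
  op11 P2: load  L3 → S/I/S on L3; bus BusRd Flush; mem=26
  op12 P0: load  L3 → S/I/S on L3; bus (none); mem=26
  op13 P0: load  L0 → S/S/I on L0; bus BusRd Flush; mem=63
  op14 P1: load  L1 → I/E/I on L1; bus BusRd; mem=0
  op15 P0: load  L3 → S/I/S on L3; bus (none); mem=26
  op16 P2: store L3 := 18 → I/I/M on L3; bus BusUpgr; mem=26

bus = BusRd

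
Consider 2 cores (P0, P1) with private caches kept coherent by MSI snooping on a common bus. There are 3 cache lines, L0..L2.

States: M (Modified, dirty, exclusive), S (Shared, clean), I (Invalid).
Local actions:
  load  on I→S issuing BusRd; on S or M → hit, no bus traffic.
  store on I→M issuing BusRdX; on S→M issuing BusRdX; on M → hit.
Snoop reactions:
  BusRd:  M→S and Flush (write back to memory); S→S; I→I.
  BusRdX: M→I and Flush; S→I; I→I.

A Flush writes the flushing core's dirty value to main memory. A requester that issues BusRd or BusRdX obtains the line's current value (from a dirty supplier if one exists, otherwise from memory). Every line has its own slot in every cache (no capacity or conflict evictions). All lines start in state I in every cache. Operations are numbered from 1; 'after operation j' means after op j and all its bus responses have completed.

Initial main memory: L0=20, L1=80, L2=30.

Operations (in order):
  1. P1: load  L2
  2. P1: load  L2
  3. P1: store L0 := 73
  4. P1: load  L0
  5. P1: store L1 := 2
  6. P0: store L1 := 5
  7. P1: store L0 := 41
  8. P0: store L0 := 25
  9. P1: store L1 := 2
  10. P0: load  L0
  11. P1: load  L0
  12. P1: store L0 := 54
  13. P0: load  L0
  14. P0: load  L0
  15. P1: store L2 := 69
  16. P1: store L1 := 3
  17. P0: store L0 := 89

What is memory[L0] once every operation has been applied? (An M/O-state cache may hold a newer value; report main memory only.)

memory[L0] = 54

1. P1: load  L2  bus=[BusRd]  L2: P0=I P1=S  mem[L2]=30
2. P1: load  L2  bus=[-]  L2: P0=I P1=S  mem[L2]=30
3. P1: store L0 := 73  bus=[BusRdX]  L0: P0=I P1=M  mem[L0]=20
4. P1: load  L0  bus=[-]  L0: P0=I P1=M  mem[L0]=20
5. P1: store L1 := 2  bus=[BusRdX]  L1: P0=I P1=M  mem[L1]=80
6. P0: store L1 := 5  bus=[BusRdX,Flush]  L1: P0=M P1=I  mem[L1]=2
7. P1: store L0 := 41  bus=[-]  L0: P0=I P1=M  mem[L0]=20
8. P0: store L0 := 25  bus=[BusRdX,Flush]  L0: P0=M P1=I  mem[L0]=41
9. P1: store L1 := 2  bus=[BusRdX,Flush]  L1: P0=I P1=M  mem[L1]=5
10. P0: load  L0  bus=[-]  L0: P0=M P1=I  mem[L0]=41
11. P1: load  L0  bus=[BusRd,Flush]  L0: P0=S P1=S  mem[L0]=25
12. P1: store L0 := 54  bus=[BusRdX]  L0: P0=I P1=M  mem[L0]=25
13. P0: load  L0  bus=[BusRd,Flush]  L0: P0=S P1=S  mem[L0]=54
14. P0: load  L0  bus=[-]  L0: P0=S P1=S  mem[L0]=54
15. P1: store L2 := 69  bus=[BusRdX]  L2: P0=I P1=M  mem[L2]=30
16. P1: store L1 := 3  bus=[-]  L1: P0=I P1=M  mem[L1]=5
17. P0: store L0 := 89  bus=[BusRdX]  L0: P0=M P1=I  mem[L0]=54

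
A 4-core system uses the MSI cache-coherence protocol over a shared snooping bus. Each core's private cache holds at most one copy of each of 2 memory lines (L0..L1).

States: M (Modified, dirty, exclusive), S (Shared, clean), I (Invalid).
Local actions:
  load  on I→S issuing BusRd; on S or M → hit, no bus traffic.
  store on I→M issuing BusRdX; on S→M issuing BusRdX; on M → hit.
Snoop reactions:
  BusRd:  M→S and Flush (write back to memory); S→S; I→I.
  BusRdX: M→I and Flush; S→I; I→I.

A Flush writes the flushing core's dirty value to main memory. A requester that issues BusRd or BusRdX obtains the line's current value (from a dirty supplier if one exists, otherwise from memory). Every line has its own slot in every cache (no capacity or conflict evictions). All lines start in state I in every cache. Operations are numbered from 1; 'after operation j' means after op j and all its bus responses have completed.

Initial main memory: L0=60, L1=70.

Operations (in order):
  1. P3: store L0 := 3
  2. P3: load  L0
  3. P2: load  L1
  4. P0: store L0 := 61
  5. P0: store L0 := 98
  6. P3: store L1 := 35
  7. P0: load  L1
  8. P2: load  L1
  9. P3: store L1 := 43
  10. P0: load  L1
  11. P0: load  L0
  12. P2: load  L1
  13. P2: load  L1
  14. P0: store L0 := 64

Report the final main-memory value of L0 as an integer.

[1] P3: store L0 := 3 | P0:I, P1:I, P2:I, P3:M(3) | bus: BusRdX
[2] P3: load  L0 | P0:I, P1:I, P2:I, P3:M(3) | bus: none
[3] P2: load  L1 | P0:I, P1:I, P2:S(70), P3:I | bus: BusRd
[4] P0: store L0 := 61 | P0:M(61), P1:I, P2:I, P3:I | bus: BusRdX,Flush
[5] P0: store L0 := 98 | P0:M(98), P1:I, P2:I, P3:I | bus: none
[6] P3: store L1 := 35 | P0:I, P1:I, P2:I, P3:M(35) | bus: BusRdX
[7] P0: load  L1 | P0:S(35), P1:I, P2:I, P3:S(35) | bus: BusRd,Flush
[8] P2: load  L1 | P0:S(35), P1:I, P2:S(35), P3:S(35) | bus: BusRd
[9] P3: store L1 := 43 | P0:I, P1:I, P2:I, P3:M(43) | bus: BusRdX
[10] P0: load  L1 | P0:S(43), P1:I, P2:I, P3:S(43) | bus: BusRd,Flush
[11] P0: load  L0 | P0:M(98), P1:I, P2:I, P3:I | bus: none
[12] P2: load  L1 | P0:S(43), P1:I, P2:S(43), P3:S(43) | bus: BusRd
[13] P2: load  L1 | P0:S(43), P1:I, P2:S(43), P3:S(43) | bus: none
[14] P0: store L0 := 64 | P0:M(64), P1:I, P2:I, P3:I | bus: none

memory[L0] = 3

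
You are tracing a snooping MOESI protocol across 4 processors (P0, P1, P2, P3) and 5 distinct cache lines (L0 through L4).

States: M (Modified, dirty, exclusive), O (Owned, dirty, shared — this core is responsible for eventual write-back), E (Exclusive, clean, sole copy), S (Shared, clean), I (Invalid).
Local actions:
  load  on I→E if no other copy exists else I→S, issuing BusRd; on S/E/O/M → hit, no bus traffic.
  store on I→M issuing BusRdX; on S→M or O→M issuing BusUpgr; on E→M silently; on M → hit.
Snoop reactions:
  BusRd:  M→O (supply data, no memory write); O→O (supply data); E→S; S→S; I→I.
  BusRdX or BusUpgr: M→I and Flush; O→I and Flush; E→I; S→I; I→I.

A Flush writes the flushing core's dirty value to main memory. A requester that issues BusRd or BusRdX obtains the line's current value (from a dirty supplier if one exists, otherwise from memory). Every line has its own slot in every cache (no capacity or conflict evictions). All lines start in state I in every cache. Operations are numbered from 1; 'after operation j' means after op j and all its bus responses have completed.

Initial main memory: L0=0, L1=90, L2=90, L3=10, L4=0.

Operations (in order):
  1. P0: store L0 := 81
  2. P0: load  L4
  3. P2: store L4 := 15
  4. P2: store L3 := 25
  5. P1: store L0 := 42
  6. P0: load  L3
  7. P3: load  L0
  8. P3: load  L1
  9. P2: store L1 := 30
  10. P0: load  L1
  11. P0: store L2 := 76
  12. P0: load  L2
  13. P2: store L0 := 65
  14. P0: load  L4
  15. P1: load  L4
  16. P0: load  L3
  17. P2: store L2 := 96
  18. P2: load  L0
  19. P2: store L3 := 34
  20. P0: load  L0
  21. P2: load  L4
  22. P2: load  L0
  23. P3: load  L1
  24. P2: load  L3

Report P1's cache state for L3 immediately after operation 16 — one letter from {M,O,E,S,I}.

state = I

1. P0: store L0 := 81  bus=[BusRdX]  L0: P0=M P1=I P2=I P3=I  mem[L0]=0
2. P0: load  L4  bus=[BusRd]  L4: P0=E P1=I P2=I P3=I  mem[L4]=0
3. P2: store L4 := 15  bus=[BusRdX]  L4: P0=I P1=I P2=M P3=I  mem[L4]=0
4. P2: store L3 := 25  bus=[BusRdX]  L3: P0=I P1=I P2=M P3=I  mem[L3]=10
5. P1: store L0 := 42  bus=[BusRdX,Flush]  L0: P0=I P1=M P2=I P3=I  mem[L0]=81
6. P0: load  L3  bus=[BusRd]  L3: P0=S P1=I P2=O P3=I  mem[L3]=10
7. P3: load  L0  bus=[BusRd]  L0: P0=I P1=O P2=I P3=S  mem[L0]=81
8. P3: load  L1  bus=[BusRd]  L1: P0=I P1=I P2=I P3=E  mem[L1]=90
9. P2: store L1 := 30  bus=[BusRdX]  L1: P0=I P1=I P2=M P3=I  mem[L1]=90
10. P0: load  L1  bus=[BusRd]  L1: P0=S P1=I P2=O P3=I  mem[L1]=90
11. P0: store L2 := 76  bus=[BusRdX]  L2: P0=M P1=I P2=I P3=I  mem[L2]=90
12. P0: load  L2  bus=[-]  L2: P0=M P1=I P2=I P3=I  mem[L2]=90
13. P2: store L0 := 65  bus=[BusRdX,Flush]  L0: P0=I P1=I P2=M P3=I  mem[L0]=42
14. P0: load  L4  bus=[BusRd]  L4: P0=S P1=I P2=O P3=I  mem[L4]=0
15. P1: load  L4  bus=[BusRd]  L4: P0=S P1=S P2=O P3=I  mem[L4]=0
16. P0: load  L3  bus=[-]  L3: P0=S P1=I P2=O P3=I  mem[L3]=10
17. P2: store L2 := 96  bus=[BusRdX,Flush]  L2: P0=I P1=I P2=M P3=I  mem[L2]=76
18. P2: load  L0  bus=[-]  L0: P0=I P1=I P2=M P3=I  mem[L0]=42
19. P2: store L3 := 34  bus=[BusUpgr]  L3: P0=I P1=I P2=M P3=I  mem[L3]=10
20. P0: load  L0  bus=[BusRd]  L0: P0=S P1=I P2=O P3=I  mem[L0]=42
21. P2: load  L4  bus=[-]  L4: P0=S P1=S P2=O P3=I  mem[L4]=0
22. P2: load  L0  bus=[-]  L0: P0=S P1=I P2=O P3=I  mem[L0]=42
23. P3: load  L1  bus=[BusRd]  L1: P0=S P1=I P2=O P3=S  mem[L1]=90
24. P2: load  L3  bus=[-]  L3: P0=I P1=I P2=M P3=I  mem[L3]=10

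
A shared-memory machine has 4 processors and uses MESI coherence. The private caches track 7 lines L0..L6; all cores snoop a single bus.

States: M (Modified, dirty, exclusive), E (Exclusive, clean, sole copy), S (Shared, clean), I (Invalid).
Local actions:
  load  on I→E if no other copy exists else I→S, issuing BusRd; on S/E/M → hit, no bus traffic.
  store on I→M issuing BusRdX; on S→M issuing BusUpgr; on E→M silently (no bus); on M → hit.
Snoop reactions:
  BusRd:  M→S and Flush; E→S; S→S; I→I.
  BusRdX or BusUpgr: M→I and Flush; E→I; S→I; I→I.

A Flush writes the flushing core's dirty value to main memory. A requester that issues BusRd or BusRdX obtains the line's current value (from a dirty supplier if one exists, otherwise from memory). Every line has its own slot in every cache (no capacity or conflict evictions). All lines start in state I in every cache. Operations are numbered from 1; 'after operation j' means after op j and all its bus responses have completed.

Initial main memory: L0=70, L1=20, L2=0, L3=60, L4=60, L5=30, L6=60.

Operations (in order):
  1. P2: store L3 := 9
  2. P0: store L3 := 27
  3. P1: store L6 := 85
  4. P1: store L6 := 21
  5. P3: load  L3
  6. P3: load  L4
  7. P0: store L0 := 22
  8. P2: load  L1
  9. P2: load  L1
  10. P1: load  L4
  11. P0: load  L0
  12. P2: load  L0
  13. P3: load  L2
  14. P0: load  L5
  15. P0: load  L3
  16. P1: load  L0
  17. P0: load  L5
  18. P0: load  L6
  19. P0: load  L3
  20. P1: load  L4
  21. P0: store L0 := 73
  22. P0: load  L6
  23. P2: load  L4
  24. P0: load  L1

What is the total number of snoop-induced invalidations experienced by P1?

invalidations = 1

step 1: P2: store L3 := 9  ⟶  IIMI  (L3)  txn=BusRdX  M[L3]=60
step 2: P0: store L3 := 27  ⟶  MIII  (L3)  txn=BusRdX+Flush  M[L3]=9
step 3: P1: store L6 := 85  ⟶  IMII  (L6)  txn=BusRdX  M[L6]=60
step 4: P1: store L6 := 21  ⟶  IMII  (L6)  txn=∅  M[L6]=60
step 5: P3: load  L3  ⟶  SIIS  (L3)  txn=BusRd+Flush  M[L3]=27
step 6: P3: load  L4  ⟶  IIIE  (L4)  txn=BusRd  M[L4]=60
step 7: P0: store L0 := 22  ⟶  MIII  (L0)  txn=BusRdX  M[L0]=70
step 8: P2: load  L1  ⟶  IIEI  (L1)  txn=BusRd  M[L1]=20
step 9: P2: load  L1  ⟶  IIEI  (L1)  txn=∅  M[L1]=20
step 10: P1: load  L4  ⟶  ISIS  (L4)  txn=BusRd  M[L4]=60
step 11: P0: load  L0  ⟶  MIII  (L0)  txn=∅  M[L0]=70
step 12: P2: load  L0  ⟶  SISI  (L0)  txn=BusRd+Flush  M[L0]=22
step 13: P3: load  L2  ⟶  IIIE  (L2)  txn=BusRd  M[L2]=0
step 14: P0: load  L5  ⟶  EIII  (L5)  txn=BusRd  M[L5]=30
step 15: P0: load  L3  ⟶  SIIS  (L3)  txn=∅  M[L3]=27
step 16: P1: load  L0  ⟶  SSSI  (L0)  txn=BusRd  M[L0]=22
step 17: P0: load  L5  ⟶  EIII  (L5)  txn=∅  M[L5]=30
step 18: P0: load  L6  ⟶  SSII  (L6)  txn=BusRd+Flush  M[L6]=21
step 19: P0: load  L3  ⟶  SIIS  (L3)  txn=∅  M[L3]=27
step 20: P1: load  L4  ⟶  ISIS  (L4)  txn=∅  M[L4]=60
step 21: P0: store L0 := 73  ⟶  MIII  (L0)  txn=BusUpgr  M[L0]=22
step 22: P0: load  L6  ⟶  SSII  (L6)  txn=∅  M[L6]=21
step 23: P2: load  L4  ⟶  ISSS  (L4)  txn=BusRd  M[L4]=60
step 24: P0: load  L1  ⟶  SISI  (L1)  txn=BusRd  M[L1]=20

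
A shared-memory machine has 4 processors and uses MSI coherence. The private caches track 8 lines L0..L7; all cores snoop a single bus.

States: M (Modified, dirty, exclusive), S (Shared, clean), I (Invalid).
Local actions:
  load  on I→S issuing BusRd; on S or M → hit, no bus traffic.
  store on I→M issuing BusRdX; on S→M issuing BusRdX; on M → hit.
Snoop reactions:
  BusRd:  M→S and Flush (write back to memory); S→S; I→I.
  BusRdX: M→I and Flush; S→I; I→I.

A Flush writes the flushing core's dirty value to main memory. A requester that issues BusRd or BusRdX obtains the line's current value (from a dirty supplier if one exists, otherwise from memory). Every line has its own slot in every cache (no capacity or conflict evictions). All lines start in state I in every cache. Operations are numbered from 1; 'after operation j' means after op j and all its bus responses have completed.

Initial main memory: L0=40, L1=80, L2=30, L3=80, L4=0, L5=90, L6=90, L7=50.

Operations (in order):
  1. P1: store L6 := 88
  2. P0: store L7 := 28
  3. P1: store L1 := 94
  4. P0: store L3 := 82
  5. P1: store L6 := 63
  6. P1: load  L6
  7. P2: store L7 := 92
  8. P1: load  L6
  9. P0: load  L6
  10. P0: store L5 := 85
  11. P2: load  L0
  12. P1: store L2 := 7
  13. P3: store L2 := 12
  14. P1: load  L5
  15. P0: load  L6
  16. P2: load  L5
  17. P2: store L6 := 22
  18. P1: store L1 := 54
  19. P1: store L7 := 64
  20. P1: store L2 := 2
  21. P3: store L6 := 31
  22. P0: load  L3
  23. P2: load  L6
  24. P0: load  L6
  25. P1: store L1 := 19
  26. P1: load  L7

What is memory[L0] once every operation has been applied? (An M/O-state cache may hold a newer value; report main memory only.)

memory[L0] = 40

[1] P1: store L6 := 88 | P0:I, P1:M(88), P2:I, P3:I | bus: BusRdX
[2] P0: store L7 := 28 | P0:M(28), P1:I, P2:I, P3:I | bus: BusRdX
[3] P1: store L1 := 94 | P0:I, P1:M(94), P2:I, P3:I | bus: BusRdX
[4] P0: store L3 := 82 | P0:M(82), P1:I, P2:I, P3:I | bus: BusRdX
[5] P1: store L6 := 63 | P0:I, P1:M(63), P2:I, P3:I | bus: none
[6] P1: load  L6 | P0:I, P1:M(63), P2:I, P3:I | bus: none
[7] P2: store L7 := 92 | P0:I, P1:I, P2:M(92), P3:I | bus: BusRdX,Flush
[8] P1: load  L6 | P0:I, P1:M(63), P2:I, P3:I | bus: none
[9] P0: load  L6 | P0:S(63), P1:S(63), P2:I, P3:I | bus: BusRd,Flush
[10] P0: store L5 := 85 | P0:M(85), P1:I, P2:I, P3:I | bus: BusRdX
[11] P2: load  L0 | P0:I, P1:I, P2:S(40), P3:I | bus: BusRd
[12] P1: store L2 := 7 | P0:I, P1:M(7), P2:I, P3:I | bus: BusRdX
[13] P3: store L2 := 12 | P0:I, P1:I, P2:I, P3:M(12) | bus: BusRdX,Flush
[14] P1: load  L5 | P0:S(85), P1:S(85), P2:I, P3:I | bus: BusRd,Flush
[15] P0: load  L6 | P0:S(63), P1:S(63), P2:I, P3:I | bus: none
[16] P2: load  L5 | P0:S(85), P1:S(85), P2:S(85), P3:I | bus: BusRd
[17] P2: store L6 := 22 | P0:I, P1:I, P2:M(22), P3:I | bus: BusRdX
[18] P1: store L1 := 54 | P0:I, P1:M(54), P2:I, P3:I | bus: none
[19] P1: store L7 := 64 | P0:I, P1:M(64), P2:I, P3:I | bus: BusRdX,Flush
[20] P1: store L2 := 2 | P0:I, P1:M(2), P2:I, P3:I | bus: BusRdX,Flush
[21] P3: store L6 := 31 | P0:I, P1:I, P2:I, P3:M(31) | bus: BusRdX,Flush
[22] P0: load  L3 | P0:M(82), P1:I, P2:I, P3:I | bus: none
[23] P2: load  L6 | P0:I, P1:I, P2:S(31), P3:S(31) | bus: BusRd,Flush
[24] P0: load  L6 | P0:S(31), P1:I, P2:S(31), P3:S(31) | bus: BusRd
[25] P1: store L1 := 19 | P0:I, P1:M(19), P2:I, P3:I | bus: none
[26] P1: load  L7 | P0:I, P1:M(64), P2:I, P3:I | bus: none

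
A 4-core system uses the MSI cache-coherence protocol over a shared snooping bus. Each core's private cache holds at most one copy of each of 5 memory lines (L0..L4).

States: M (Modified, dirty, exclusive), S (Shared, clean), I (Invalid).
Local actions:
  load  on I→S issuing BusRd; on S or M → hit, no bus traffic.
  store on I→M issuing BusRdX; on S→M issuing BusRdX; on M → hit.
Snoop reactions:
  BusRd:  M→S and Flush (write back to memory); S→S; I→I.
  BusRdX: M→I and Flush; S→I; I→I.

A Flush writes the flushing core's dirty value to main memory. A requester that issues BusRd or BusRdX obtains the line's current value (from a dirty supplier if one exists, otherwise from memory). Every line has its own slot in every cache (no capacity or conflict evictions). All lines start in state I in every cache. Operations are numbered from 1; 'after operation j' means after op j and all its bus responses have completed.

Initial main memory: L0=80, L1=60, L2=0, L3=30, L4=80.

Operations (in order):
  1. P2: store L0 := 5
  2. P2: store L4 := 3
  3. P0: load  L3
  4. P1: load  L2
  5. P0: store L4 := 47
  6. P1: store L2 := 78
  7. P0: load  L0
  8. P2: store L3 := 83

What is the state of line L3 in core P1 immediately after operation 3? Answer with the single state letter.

state = I

step 1: P2: store L0 := 5  ⟶  IIMI  (L0)  txn=BusRdX  M[L0]=80
step 2: P2: store L4 := 3  ⟶  IIMI  (L4)  txn=BusRdX  M[L4]=80
step 3: P0: load  L3  ⟶  SIII  (L3)  txn=BusRd  M[L3]=30
step 4: P1: load  L2  ⟶  ISII  (L2)  txn=BusRd  M[L2]=0
step 5: P0: store L4 := 47  ⟶  MIII  (L4)  txn=BusRdX+Flush  M[L4]=3
step 6: P1: store L2 := 78  ⟶  IMII  (L2)  txn=BusRdX  M[L2]=0
step 7: P0: load  L0  ⟶  SISI  (L0)  txn=BusRd+Flush  M[L0]=5
step 8: P2: store L3 := 83  ⟶  IIMI  (L3)  txn=BusRdX  M[L3]=30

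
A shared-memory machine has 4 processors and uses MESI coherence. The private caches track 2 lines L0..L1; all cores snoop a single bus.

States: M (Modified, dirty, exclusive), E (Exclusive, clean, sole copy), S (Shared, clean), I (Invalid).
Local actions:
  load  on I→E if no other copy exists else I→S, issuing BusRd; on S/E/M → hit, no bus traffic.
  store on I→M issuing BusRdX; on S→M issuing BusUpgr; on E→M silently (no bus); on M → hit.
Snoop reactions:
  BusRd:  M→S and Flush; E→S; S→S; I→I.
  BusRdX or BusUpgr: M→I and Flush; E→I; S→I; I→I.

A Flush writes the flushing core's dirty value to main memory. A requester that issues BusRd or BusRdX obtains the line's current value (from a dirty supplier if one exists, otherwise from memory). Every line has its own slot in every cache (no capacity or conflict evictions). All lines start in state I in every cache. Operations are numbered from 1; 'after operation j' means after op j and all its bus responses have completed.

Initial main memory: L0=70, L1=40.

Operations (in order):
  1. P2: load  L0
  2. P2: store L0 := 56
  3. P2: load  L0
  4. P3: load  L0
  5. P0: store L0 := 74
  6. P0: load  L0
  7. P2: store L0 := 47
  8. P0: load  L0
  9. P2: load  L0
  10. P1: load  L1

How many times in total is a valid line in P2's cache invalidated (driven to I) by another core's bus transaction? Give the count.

invalidations = 1

1. P2: load  L0  bus=[BusRd]  L0: P0=I P1=I P2=E P3=I  mem[L0]=70
2. P2: store L0 := 56  bus=[-]  L0: P0=I P1=I P2=M P3=I  mem[L0]=70
3. P2: load  L0  bus=[-]  L0: P0=I P1=I P2=M P3=I  mem[L0]=70
4. P3: load  L0  bus=[BusRd,Flush]  L0: P0=I P1=I P2=S P3=S  mem[L0]=56
5. P0: store L0 := 74  bus=[BusRdX]  L0: P0=M P1=I P2=I P3=I  mem[L0]=56
6. P0: load  L0  bus=[-]  L0: P0=M P1=I P2=I P3=I  mem[L0]=56
7. P2: store L0 := 47  bus=[BusRdX,Flush]  L0: P0=I P1=I P2=M P3=I  mem[L0]=74
8. P0: load  L0  bus=[BusRd,Flush]  L0: P0=S P1=I P2=S P3=I  mem[L0]=47
9. P2: load  L0  bus=[-]  L0: P0=S P1=I P2=S P3=I  mem[L0]=47
10. P1: load  L1  bus=[BusRd]  L1: P0=I P1=E P2=I P3=I  mem[L1]=40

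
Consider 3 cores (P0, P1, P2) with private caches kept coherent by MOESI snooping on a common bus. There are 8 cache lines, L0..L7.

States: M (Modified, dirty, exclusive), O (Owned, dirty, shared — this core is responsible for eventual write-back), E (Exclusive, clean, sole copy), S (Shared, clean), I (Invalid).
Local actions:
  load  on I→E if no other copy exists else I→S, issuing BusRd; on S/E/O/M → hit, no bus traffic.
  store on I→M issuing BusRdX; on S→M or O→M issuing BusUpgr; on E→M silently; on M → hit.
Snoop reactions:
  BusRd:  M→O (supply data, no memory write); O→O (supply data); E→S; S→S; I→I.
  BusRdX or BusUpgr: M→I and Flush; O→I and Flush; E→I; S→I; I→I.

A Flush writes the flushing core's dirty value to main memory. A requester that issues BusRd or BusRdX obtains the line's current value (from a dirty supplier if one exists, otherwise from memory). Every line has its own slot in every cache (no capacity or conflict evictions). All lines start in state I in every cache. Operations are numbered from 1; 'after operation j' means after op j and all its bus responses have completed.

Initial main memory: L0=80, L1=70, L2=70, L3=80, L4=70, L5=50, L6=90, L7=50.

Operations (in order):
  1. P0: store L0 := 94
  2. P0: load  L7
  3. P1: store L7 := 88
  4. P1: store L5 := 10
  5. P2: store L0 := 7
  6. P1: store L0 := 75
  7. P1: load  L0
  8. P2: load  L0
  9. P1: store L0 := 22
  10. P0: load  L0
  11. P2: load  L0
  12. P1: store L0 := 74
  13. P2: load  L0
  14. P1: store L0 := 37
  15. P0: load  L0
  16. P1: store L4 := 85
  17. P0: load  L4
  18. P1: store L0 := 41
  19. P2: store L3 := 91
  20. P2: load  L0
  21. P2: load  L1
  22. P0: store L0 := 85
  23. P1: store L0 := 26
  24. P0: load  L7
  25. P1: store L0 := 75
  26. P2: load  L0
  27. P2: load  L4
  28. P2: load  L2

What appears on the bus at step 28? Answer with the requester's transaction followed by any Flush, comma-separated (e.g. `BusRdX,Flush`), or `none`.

step 1: P0: store L0 := 94  ⟶  MII  (L0)  txn=BusRdX  M[L0]=80
step 2: P0: load  L7  ⟶  EII  (L7)  txn=BusRd  M[L7]=50
step 3: P1: store L7 := 88  ⟶  IMI  (L7)  txn=BusRdX  M[L7]=50
step 4: P1: store L5 := 10  ⟶  IMI  (L5)  txn=BusRdX  M[L5]=50
step 5: P2: store L0 := 7  ⟶  IIM  (L0)  txn=BusRdX+Flush  M[L0]=94
step 6: P1: store L0 := 75  ⟶  IMI  (L0)  txn=BusRdX+Flush  M[L0]=7
step 7: P1: load  L0  ⟶  IMI  (L0)  txn=∅  M[L0]=7
step 8: P2: load  L0  ⟶  IOS  (L0)  txn=BusRd  M[L0]=7
step 9: P1: store L0 := 22  ⟶  IMI  (L0)  txn=BusUpgr  M[L0]=7
step 10: P0: load  L0  ⟶  SOI  (L0)  txn=BusRd  M[L0]=7
step 11: P2: load  L0  ⟶  SOS  (L0)  txn=BusRd  M[L0]=7
step 12: P1: store L0 := 74  ⟶  IMI  (L0)  txn=BusUpgr  M[L0]=7
step 13: P2: load  L0  ⟶  IOS  (L0)  txn=BusRd  M[L0]=7
step 14: P1: store L0 := 37  ⟶  IMI  (L0)  txn=BusUpgr  M[L0]=7
step 15: P0: load  L0  ⟶  SOI  (L0)  txn=BusRd  M[L0]=7
step 16: P1: store L4 := 85  ⟶  IMI  (L4)  txn=BusRdX  M[L4]=70
step 17: P0: load  L4  ⟶  SOI  (L4)  txn=BusRd  M[L4]=70
step 18: P1: store L0 := 41  ⟶  IMI  (L0)  txn=BusUpgr  M[L0]=7
step 19: P2: store L3 := 91  ⟶  IIM  (L3)  txn=BusRdX  M[L3]=80
step 20: P2: load  L0  ⟶  IOS  (L0)  txn=BusRd  M[L0]=7
step 21: P2: load  L1  ⟶  IIE  (L1)  txn=BusRd  M[L1]=70
step 22: P0: store L0 := 85  ⟶  MII  (L0)  txn=BusRdX+Flush  M[L0]=41
step 23: P1: store L0 := 26  ⟶  IMI  (L0)  txn=BusRdX+Flush  M[L0]=85
step 24: P0: load  L7  ⟶  SOI  (L7)  txn=BusRd  M[L7]=50
step 25: P1: store L0 := 75  ⟶  IMI  (L0)  txn=∅  M[L0]=85
step 26: P2: load  L0  ⟶  IOS  (L0)  txn=BusRd  M[L0]=85
step 27: P2: load  L4  ⟶  SOS  (L4)  txn=BusRd  M[L4]=70
step 28: P2: load  L2  ⟶  IIE  (L2)  txn=BusRd  M[L2]=70

bus = BusRd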